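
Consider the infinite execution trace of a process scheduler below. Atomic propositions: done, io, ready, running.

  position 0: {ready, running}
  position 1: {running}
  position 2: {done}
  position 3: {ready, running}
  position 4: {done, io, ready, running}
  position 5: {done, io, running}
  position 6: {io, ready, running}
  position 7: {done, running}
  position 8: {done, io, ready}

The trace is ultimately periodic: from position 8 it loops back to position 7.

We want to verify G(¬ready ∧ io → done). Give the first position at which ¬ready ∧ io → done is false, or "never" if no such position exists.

¬ready ∧ io → done holds at every position 0..8, and those are all the positions the trace ever visits, so the invariant G(¬ready ∧ io → done) is never violated.

never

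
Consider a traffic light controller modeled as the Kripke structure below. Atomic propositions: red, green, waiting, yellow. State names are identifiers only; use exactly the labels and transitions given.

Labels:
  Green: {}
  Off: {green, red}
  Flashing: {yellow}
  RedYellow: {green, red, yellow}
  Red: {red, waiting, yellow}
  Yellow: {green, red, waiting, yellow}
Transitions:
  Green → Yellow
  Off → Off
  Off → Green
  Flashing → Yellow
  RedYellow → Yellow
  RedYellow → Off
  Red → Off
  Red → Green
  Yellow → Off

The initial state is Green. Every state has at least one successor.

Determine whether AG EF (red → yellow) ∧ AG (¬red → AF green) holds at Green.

Yes

States satisfying EF (red → yellow): {Green, Off, Flashing, RedYellow, Red, Yellow}.
States satisfying AG EF (red → yellow): {Green, Off, Flashing, RedYellow, Red, Yellow}.
States satisfying ¬red → AF green: {Green, Off, Flashing, RedYellow, Red, Yellow}.
States satisfying AG (¬red → AF green): {Green, Off, Flashing, RedYellow, Red, Yellow}.
States satisfying AG EF (red → yellow) ∧ AG (¬red → AF green): {Green, Off, Flashing, RedYellow, Red, Yellow}.
Green ∈ Sat(AG EF (red → yellow) ∧ AG (¬red → AF green)).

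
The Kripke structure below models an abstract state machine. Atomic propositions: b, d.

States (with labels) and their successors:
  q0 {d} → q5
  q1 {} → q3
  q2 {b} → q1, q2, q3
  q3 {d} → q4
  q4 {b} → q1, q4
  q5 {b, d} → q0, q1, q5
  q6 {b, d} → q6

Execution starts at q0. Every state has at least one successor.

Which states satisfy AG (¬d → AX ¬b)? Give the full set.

{q6}

States satisfying ¬d → AX ¬b: {q0, q1, q3, q5, q6}.
States satisfying AG (¬d → AX ¬b): {q6}.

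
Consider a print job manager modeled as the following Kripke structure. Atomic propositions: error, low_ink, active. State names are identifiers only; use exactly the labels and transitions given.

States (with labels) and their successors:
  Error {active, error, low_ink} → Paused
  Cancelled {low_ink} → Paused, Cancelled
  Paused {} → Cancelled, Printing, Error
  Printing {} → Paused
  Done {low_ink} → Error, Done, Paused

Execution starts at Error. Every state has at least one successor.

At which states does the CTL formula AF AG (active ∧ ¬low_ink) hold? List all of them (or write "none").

States satisfying AG (active ∧ ¬low_ink): ∅.
States satisfying AF AG (active ∧ ¬low_ink): ∅.

none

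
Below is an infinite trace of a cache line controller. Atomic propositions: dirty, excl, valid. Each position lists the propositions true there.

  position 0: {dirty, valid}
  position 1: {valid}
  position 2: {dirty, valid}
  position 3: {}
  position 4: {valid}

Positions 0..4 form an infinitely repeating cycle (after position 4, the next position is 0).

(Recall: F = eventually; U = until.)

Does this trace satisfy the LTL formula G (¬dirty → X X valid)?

¬dirty → X X valid must hold at every position from 0 onward. It fails at position 1, so G (¬dirty → X X valid) is false.
Positions where ¬dirty holds: 1, 3, 4.
Check X X valid at each: 1→fails, 3→ok, 4→ok.

No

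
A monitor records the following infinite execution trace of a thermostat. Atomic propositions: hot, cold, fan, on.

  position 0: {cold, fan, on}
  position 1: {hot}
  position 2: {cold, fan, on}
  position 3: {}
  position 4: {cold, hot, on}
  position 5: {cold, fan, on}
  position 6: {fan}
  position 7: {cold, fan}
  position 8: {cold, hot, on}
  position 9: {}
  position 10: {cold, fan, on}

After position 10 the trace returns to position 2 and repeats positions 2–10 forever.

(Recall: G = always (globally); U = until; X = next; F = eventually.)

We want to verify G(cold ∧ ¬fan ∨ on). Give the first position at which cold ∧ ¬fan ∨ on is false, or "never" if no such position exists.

Check cold ∧ ¬fan ∨ on at each position in order: 0 ✓.
At position 1 the labels are {hot}, so cold ∧ ¬fan ∨ on is false there. This is the first violation.

1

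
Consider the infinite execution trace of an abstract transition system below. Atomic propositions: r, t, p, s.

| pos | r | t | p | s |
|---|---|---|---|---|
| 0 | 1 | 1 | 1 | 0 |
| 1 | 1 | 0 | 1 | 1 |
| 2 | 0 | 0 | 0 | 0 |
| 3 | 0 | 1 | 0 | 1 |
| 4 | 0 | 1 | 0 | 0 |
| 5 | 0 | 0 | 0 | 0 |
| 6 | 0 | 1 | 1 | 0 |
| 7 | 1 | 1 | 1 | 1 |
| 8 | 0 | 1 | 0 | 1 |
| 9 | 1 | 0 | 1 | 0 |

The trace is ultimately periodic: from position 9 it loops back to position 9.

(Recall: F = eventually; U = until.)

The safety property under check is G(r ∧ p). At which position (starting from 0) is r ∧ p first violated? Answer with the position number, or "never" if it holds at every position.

Check r ∧ p at each position in order: 0 ✓, 1 ✓.
At position 2 the labels are {}, so r ∧ p is false there. This is the first violation.

2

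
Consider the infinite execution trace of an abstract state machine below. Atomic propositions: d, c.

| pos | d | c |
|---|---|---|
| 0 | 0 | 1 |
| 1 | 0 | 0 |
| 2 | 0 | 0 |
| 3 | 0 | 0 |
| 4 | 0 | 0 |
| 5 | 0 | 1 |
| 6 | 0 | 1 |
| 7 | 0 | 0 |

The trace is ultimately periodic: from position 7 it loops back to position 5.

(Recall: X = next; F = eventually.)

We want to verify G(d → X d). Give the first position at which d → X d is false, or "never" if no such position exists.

never

d → X d holds at every position 0..7, and those are all the positions the trace ever visits, so the invariant G(d → X d) is never violated.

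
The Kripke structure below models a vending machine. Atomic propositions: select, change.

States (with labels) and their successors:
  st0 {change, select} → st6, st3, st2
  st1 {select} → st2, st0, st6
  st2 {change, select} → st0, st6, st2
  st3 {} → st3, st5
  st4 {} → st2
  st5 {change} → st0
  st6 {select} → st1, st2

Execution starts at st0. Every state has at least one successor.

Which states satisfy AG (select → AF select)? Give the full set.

{st0, st1, st2, st3, st4, st5, st6}

States satisfying select → AF select: {st0, st1, st2, st3, st4, st5, st6}.
States satisfying AG (select → AF select): {st0, st1, st2, st3, st4, st5, st6}.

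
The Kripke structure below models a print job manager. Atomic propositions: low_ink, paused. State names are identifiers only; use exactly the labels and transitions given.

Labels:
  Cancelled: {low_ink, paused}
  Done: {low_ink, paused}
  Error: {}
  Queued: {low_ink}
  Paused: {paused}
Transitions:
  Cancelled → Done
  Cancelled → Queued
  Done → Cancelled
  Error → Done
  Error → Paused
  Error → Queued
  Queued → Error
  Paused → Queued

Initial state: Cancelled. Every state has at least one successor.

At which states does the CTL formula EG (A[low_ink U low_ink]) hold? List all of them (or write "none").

{Cancelled, Done}

States satisfying A[low_ink U low_ink]: {Cancelled, Done, Queued}.
States satisfying EG (A[low_ink U low_ink]): {Cancelled, Done}.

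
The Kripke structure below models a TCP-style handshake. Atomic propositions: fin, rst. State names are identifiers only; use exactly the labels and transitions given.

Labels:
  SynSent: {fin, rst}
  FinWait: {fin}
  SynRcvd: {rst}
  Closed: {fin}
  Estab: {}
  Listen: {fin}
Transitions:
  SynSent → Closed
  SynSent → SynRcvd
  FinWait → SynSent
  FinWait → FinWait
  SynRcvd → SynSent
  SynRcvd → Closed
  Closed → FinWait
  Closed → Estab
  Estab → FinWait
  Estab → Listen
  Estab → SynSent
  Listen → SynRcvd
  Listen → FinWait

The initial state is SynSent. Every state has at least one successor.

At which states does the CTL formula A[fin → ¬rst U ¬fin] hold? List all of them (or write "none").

{SynRcvd, Estab}

States satisfying fin → ¬rst: {FinWait, SynRcvd, Closed, Estab, Listen}.
States satisfying ¬fin: {SynRcvd, Estab}.
States satisfying A[fin → ¬rst U ¬fin]: {SynRcvd, Estab}.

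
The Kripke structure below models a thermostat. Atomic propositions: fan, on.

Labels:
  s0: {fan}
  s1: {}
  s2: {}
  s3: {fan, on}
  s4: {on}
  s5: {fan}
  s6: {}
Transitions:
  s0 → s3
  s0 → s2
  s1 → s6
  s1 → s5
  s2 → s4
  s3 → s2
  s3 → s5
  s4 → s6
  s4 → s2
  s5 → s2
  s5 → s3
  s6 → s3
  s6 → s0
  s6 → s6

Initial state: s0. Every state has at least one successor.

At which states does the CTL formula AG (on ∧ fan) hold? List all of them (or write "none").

none

States satisfying on ∧ fan: {s3}.
States satisfying AG (on ∧ fan): ∅.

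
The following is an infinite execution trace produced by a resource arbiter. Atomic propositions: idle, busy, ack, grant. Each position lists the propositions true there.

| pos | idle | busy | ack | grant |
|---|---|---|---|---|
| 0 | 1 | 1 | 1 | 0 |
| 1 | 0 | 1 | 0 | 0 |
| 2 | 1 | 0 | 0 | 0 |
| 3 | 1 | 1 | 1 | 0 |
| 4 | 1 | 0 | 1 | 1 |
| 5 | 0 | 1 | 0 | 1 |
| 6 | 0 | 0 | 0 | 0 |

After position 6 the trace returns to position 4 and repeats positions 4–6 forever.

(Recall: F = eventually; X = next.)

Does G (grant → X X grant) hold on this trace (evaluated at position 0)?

grant → X X grant must hold at every position from 0 onward. It fails at position 4, so G (grant → X X grant) is false.
Positions where grant holds: 4, 5.
Check X X grant at each: 4→fails, 5→ok.

Violated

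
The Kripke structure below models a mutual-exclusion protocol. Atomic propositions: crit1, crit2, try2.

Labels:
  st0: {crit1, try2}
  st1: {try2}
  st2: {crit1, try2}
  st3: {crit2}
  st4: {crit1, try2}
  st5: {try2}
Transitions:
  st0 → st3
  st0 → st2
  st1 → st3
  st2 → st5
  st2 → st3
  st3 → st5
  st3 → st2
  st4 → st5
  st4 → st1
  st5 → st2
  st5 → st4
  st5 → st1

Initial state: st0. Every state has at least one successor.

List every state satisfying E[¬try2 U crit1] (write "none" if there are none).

{st0, st2, st3, st4}

States satisfying ¬try2: {st3}.
States satisfying crit1: {st0, st2, st4}.
States satisfying E[¬try2 U crit1]: {st0, st2, st3, st4}.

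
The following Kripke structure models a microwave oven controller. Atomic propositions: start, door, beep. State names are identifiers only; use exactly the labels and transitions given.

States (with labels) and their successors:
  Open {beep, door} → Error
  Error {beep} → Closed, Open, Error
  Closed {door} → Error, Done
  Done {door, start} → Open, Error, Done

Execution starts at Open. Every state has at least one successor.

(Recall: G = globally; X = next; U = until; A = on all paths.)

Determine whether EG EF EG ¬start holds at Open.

States satisfying EF EG ¬start: {Open, Error, Closed, Done}.
States satisfying EG EF EG ¬start: {Open, Error, Closed, Done}.
Open ∈ Sat(EG EF EG ¬start).

Yes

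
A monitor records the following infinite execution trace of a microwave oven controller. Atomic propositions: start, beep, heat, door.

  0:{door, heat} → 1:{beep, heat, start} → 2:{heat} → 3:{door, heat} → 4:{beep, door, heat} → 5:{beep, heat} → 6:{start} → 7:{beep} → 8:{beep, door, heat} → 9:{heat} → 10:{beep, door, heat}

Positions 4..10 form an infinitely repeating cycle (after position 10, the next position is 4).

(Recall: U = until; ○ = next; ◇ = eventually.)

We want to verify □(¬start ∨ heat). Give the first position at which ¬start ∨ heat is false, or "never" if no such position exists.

Check ¬start ∨ heat at each position in order: 0 ✓, 1 ✓, 2 ✓, 3 ✓, 4 ✓, 5 ✓.
At position 6 the labels are {start}, so ¬start ∨ heat is false there. This is the first violation.

6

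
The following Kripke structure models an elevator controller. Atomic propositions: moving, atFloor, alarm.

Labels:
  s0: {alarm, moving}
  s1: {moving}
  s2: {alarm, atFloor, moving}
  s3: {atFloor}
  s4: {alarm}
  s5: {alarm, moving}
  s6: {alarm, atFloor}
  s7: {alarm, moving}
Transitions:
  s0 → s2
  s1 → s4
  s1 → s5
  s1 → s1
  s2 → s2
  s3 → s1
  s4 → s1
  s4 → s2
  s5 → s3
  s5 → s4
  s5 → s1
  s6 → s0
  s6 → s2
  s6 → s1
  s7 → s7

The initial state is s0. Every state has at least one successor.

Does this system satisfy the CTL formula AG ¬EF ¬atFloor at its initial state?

States satisfying ¬EF ¬atFloor: {s2}.
States satisfying AG ¬EF ¬atFloor: {s2}.
s0 is reachable from s0 and violates ¬EF ¬atFloor, so AG fails at s0.
s0 ∉ Sat(AG ¬EF ¬atFloor).

No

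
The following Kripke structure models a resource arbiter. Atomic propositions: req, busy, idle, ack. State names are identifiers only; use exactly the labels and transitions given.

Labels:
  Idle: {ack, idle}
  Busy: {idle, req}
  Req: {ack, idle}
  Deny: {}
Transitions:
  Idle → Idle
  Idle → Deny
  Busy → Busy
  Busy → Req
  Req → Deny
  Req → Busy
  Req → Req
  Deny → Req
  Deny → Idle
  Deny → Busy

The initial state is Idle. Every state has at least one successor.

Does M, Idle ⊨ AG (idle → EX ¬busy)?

States satisfying idle → EX ¬busy: {Idle, Busy, Req, Deny}.
States satisfying AG (idle → EX ¬busy): {Idle, Busy, Req, Deny}.
Every state reachable from Idle satisfies idle → EX ¬busy.
Idle ∈ Sat(AG (idle → EX ¬busy)).

Yes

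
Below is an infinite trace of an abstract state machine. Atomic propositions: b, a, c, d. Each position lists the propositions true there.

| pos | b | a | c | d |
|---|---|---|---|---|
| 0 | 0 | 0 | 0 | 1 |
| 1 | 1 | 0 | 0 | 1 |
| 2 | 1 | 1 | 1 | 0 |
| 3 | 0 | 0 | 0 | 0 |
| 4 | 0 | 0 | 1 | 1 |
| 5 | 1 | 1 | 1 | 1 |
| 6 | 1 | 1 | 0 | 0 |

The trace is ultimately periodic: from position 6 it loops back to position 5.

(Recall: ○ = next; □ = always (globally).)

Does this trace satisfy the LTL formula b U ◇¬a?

Walking from position 0: ◇¬a first holds at position 0, and b holds at every earlier position along the way, so b U ◇¬a holds.

Satisfied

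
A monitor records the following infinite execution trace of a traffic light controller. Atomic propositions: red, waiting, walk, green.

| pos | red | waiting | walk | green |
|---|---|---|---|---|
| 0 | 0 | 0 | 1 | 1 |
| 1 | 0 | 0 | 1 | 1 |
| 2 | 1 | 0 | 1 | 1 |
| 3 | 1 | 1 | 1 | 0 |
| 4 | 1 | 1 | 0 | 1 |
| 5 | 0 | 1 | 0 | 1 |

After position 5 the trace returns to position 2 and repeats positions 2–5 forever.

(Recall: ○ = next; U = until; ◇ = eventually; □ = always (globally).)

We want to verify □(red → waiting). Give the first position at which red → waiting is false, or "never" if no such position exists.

Check red → waiting at each position in order: 0 ✓, 1 ✓.
At position 2 the labels are {green, red, walk}, so red → waiting is false there. This is the first violation.

2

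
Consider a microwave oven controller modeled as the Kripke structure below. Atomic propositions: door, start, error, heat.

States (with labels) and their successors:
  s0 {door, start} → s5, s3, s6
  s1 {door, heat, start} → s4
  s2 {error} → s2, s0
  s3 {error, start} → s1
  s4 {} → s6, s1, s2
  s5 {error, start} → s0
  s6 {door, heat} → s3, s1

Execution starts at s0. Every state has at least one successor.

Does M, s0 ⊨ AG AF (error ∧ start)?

States satisfying AF (error ∧ start): {s3, s5}.
States satisfying AG AF (error ∧ start): ∅.
s0 is reachable from s0 and violates AF (error ∧ start), so AG fails at s0.
s0 ∉ Sat(AG AF (error ∧ start)).

Violated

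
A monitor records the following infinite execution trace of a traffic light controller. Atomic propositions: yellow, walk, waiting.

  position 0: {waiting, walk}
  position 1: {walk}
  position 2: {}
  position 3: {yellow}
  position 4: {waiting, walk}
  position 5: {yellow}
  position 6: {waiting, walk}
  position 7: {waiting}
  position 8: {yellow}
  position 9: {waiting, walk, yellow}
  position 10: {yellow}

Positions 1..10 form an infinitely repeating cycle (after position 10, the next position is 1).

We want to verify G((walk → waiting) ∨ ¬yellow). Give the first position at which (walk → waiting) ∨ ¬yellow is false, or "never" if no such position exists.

(walk → waiting) ∨ ¬yellow holds at every position 0..10, and those are all the positions the trace ever visits, so the invariant G((walk → waiting) ∨ ¬yellow) is never violated.

never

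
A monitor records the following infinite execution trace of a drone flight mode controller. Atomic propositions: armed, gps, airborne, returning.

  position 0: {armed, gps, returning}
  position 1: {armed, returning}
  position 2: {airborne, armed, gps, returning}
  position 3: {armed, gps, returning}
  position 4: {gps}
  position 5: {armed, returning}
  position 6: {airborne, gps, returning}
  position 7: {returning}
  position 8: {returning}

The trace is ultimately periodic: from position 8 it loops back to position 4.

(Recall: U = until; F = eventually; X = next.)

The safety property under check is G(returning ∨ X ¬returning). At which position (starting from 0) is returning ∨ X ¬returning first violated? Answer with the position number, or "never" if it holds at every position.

Check returning ∨ X ¬returning at each position in order: 0 ✓, 1 ✓, 2 ✓, 3 ✓.
At position 4 the labels are {gps} and the next position 5 has {armed, returning}, so returning ∨ X ¬returning is false there. This is the first violation.

4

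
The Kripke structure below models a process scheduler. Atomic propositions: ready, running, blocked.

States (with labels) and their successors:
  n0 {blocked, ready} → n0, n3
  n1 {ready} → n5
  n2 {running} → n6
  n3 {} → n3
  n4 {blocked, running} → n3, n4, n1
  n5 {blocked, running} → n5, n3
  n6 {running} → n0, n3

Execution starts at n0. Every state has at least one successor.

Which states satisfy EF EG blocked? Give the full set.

{n0, n1, n2, n4, n5, n6}

States satisfying EG blocked: {n0, n4, n5}.
States satisfying EF EG blocked: {n0, n1, n2, n4, n5, n6}.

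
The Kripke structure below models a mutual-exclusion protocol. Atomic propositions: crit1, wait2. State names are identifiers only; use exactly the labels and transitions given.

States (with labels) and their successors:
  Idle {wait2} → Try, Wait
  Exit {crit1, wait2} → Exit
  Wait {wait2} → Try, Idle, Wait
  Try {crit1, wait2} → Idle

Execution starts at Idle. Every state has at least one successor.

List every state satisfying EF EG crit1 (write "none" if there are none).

States satisfying EG crit1: {Exit}.
States satisfying EF EG crit1: {Exit}.

{Exit}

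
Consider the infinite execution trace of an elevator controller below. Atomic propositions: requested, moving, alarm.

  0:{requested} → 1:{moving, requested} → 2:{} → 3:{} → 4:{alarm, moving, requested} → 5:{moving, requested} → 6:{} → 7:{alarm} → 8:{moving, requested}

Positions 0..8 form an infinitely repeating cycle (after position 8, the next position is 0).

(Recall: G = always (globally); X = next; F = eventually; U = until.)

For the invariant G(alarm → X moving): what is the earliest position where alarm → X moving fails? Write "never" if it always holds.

alarm → X moving holds at every position 0..8, and those are all the positions the trace ever visits, so the invariant G(alarm → X moving) is never violated.

never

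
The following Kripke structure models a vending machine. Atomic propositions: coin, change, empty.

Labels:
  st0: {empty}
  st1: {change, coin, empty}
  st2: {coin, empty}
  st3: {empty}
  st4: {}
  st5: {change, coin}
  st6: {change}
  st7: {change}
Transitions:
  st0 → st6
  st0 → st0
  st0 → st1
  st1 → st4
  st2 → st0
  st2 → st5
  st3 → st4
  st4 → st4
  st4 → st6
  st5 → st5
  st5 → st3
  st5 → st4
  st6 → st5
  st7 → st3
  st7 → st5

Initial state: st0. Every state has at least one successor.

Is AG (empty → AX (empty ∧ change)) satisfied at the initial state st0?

States satisfying empty → AX (empty ∧ change): {st4, st5, st6, st7}.
States satisfying AG (empty → AX (empty ∧ change)): ∅.
st0 is reachable from st0 and violates empty → AX (empty ∧ change), so AG fails at st0.
st0 ∉ Sat(AG (empty → AX (empty ∧ change))).

Does not hold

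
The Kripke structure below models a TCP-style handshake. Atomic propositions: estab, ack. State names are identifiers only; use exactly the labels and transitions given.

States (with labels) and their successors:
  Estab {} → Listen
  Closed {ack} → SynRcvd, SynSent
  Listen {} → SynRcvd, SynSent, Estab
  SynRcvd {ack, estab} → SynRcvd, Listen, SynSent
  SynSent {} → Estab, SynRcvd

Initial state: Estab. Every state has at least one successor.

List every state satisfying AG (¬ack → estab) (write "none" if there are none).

States satisfying ¬ack → estab: {Closed, SynRcvd}.
States satisfying AG (¬ack → estab): ∅.

none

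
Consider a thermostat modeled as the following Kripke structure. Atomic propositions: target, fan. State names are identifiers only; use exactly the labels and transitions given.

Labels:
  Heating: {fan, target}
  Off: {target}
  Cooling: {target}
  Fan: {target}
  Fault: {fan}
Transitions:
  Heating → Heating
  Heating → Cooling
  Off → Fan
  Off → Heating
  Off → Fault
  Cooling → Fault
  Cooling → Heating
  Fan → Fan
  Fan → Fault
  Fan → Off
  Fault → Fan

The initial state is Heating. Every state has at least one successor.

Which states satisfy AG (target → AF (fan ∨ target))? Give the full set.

{Heating, Off, Cooling, Fan, Fault}

States satisfying target → AF (fan ∨ target): {Heating, Off, Cooling, Fan, Fault}.
States satisfying AG (target → AF (fan ∨ target)): {Heating, Off, Cooling, Fan, Fault}.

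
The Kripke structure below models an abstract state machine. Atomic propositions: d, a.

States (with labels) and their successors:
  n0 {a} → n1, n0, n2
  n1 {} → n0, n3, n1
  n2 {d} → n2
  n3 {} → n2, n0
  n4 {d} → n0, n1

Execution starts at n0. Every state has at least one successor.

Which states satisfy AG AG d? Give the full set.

{n2}

States satisfying AG d: {n2}.
States satisfying AG AG d: {n2}.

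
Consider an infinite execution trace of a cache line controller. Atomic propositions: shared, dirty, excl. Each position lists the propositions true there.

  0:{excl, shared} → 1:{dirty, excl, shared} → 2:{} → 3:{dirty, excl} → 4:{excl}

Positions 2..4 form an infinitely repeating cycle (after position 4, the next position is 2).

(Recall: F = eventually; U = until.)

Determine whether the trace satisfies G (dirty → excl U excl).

Yes

dirty → excl U excl holds at every position 0..4, and those are all positions ever visited, so G (dirty → excl U excl) holds.
Positions where dirty holds: 1, 3.
Check excl U excl at each: 1→ok, 3→ok.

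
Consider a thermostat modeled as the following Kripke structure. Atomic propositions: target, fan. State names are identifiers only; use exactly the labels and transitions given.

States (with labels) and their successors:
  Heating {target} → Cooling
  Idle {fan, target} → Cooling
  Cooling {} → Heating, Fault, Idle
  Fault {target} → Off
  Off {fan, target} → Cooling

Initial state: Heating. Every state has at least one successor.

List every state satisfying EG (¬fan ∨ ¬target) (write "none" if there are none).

{Heating, Cooling}

States satisfying ¬fan ∨ ¬target: {Heating, Cooling, Fault}.
States satisfying EG (¬fan ∨ ¬target): {Heating, Cooling}.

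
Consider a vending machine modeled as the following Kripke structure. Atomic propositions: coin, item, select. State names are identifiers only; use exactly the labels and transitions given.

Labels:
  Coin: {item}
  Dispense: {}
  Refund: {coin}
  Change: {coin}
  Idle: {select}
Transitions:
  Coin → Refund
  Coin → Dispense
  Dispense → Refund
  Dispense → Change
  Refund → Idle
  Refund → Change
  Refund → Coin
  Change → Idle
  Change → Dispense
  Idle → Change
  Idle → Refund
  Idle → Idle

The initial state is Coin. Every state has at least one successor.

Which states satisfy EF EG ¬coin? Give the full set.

{Coin, Dispense, Refund, Change, Idle}

States satisfying EG ¬coin: {Idle}.
States satisfying EF EG ¬coin: {Coin, Dispense, Refund, Change, Idle}.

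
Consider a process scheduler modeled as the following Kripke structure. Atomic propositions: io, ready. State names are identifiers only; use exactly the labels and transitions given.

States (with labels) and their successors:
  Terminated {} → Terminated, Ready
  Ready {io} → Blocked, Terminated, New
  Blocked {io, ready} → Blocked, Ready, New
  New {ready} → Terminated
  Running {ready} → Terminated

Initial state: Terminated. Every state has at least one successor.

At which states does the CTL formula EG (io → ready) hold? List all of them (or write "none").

States satisfying io → ready: {Terminated, Blocked, New, Running}.
States satisfying EG (io → ready): {Terminated, Blocked, New, Running}.

{Terminated, Blocked, New, Running}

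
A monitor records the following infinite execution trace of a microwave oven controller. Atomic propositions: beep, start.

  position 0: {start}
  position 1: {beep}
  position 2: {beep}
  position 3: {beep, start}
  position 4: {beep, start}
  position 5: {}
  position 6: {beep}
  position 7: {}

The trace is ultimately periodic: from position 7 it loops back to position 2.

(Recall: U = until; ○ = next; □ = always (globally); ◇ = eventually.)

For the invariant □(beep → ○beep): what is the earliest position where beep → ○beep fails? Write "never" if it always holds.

4

Check beep → ○beep at each position in order: 0 ✓, 1 ✓, 2 ✓, 3 ✓.
At position 4 the labels are {beep, start} and the next position 5 has {}, so beep → ○beep is false there. This is the first violation.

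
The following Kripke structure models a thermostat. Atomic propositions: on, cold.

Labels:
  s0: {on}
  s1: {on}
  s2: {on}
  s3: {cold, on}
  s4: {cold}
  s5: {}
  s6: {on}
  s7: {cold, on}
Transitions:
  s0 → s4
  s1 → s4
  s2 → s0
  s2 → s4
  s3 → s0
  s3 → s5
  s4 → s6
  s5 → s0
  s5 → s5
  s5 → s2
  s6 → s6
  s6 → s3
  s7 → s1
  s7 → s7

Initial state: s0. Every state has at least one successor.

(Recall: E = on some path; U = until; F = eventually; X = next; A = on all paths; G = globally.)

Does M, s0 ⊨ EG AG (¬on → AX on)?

Does not hold

States satisfying AG (¬on → AX on): ∅.
States satisfying EG AG (¬on → AX on): ∅.
No suitable path/successor from s0 witnesses the formula.
s0 ∉ Sat(EG AG (¬on → AX on)).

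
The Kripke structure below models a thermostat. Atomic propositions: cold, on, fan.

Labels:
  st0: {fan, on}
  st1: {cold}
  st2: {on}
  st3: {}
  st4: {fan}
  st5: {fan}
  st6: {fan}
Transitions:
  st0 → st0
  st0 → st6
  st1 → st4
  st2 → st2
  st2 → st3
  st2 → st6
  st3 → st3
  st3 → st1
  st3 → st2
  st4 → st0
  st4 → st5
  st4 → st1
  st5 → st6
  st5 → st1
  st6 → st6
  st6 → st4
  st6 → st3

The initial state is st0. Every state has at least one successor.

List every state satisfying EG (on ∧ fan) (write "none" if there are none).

States satisfying on ∧ fan: {st0}.
States satisfying EG (on ∧ fan): {st0}.

{st0}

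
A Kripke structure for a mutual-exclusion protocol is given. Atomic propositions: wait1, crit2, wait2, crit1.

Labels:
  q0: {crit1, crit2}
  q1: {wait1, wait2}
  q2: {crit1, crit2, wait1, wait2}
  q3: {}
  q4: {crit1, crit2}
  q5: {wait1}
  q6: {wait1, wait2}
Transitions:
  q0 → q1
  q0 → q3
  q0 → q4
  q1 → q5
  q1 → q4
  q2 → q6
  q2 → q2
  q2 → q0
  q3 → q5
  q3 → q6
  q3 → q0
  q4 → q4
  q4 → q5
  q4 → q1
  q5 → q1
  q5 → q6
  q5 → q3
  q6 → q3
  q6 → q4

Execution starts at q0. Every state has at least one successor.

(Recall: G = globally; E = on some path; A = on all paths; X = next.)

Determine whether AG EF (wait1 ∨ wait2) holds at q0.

States satisfying EF (wait1 ∨ wait2): {q0, q1, q2, q3, q4, q5, q6}.
States satisfying AG EF (wait1 ∨ wait2): {q0, q1, q2, q3, q4, q5, q6}.
Every state reachable from q0 satisfies EF (wait1 ∨ wait2).
q0 ∈ Sat(AG EF (wait1 ∨ wait2)).

Holds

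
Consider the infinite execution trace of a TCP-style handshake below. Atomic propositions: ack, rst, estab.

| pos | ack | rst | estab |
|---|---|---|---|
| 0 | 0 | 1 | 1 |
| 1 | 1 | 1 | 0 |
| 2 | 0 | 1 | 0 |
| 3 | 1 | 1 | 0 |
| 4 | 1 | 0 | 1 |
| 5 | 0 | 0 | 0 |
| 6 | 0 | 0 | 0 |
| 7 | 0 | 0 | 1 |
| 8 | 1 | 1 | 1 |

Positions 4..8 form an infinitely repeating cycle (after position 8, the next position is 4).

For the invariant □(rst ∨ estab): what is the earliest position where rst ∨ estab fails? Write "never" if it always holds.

Check rst ∨ estab at each position in order: 0 ✓, 1 ✓, 2 ✓, 3 ✓, 4 ✓.
At position 5 the labels are {}, so rst ∨ estab is false there. This is the first violation.

5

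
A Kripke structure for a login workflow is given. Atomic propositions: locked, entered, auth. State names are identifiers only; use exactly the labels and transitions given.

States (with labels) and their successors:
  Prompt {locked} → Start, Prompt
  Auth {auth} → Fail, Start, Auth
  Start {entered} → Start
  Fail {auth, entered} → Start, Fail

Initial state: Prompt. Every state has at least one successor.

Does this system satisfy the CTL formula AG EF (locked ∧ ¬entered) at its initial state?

Violated

States satisfying EF (locked ∧ ¬entered): {Prompt}.
States satisfying AG EF (locked ∧ ¬entered): ∅.
Start is reachable from Prompt and violates EF (locked ∧ ¬entered), so AG fails at Prompt.
Prompt ∉ Sat(AG EF (locked ∧ ¬entered)).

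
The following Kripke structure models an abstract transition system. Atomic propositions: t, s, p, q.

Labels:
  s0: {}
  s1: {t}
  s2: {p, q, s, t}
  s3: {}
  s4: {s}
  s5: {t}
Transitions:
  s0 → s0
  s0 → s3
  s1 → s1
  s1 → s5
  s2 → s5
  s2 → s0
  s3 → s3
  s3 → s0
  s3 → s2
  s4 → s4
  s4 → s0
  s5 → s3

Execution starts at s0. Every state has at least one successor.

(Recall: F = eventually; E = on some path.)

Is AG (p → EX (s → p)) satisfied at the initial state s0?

States satisfying p → EX (s → p): {s0, s1, s2, s3, s4, s5}.
States satisfying AG (p → EX (s → p)): {s0, s1, s2, s3, s4, s5}.
Every state reachable from s0 satisfies p → EX (s → p).
s0 ∈ Sat(AG (p → EX (s → p))).

Satisfied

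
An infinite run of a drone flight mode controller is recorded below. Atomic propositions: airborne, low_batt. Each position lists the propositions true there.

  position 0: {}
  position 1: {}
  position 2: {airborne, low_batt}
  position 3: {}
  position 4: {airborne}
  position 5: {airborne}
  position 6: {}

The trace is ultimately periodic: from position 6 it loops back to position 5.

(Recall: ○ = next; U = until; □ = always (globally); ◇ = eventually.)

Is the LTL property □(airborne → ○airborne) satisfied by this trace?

airborne → ○airborne must hold at every position from 0 onward. It fails at position 2, so □(airborne → ○airborne) is false.
Positions where airborne holds: 2, 4, 5.
Check ○airborne at each: 2→fails, 4→ok, 5→fails.

Violated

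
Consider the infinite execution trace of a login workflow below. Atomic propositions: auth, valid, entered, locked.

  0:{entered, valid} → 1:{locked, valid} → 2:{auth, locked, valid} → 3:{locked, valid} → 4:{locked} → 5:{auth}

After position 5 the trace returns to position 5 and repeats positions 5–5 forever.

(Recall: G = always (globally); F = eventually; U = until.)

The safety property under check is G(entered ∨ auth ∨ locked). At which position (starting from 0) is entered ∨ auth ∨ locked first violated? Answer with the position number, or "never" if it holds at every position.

entered ∨ auth ∨ locked holds at every position 0..5, and those are all the positions the trace ever visits, so the invariant G(entered ∨ auth ∨ locked) is never violated.

never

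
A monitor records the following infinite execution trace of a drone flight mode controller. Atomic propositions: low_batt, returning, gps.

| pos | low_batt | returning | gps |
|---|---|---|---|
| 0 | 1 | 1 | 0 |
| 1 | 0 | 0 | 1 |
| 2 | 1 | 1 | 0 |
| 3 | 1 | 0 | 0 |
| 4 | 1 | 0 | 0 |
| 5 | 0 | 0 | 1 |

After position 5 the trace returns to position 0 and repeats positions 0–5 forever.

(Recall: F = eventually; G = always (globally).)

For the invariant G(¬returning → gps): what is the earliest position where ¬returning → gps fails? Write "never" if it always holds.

3

Check ¬returning → gps at each position in order: 0 ✓, 1 ✓, 2 ✓.
At position 3 the labels are {low_batt}, so ¬returning → gps is false there. This is the first violation.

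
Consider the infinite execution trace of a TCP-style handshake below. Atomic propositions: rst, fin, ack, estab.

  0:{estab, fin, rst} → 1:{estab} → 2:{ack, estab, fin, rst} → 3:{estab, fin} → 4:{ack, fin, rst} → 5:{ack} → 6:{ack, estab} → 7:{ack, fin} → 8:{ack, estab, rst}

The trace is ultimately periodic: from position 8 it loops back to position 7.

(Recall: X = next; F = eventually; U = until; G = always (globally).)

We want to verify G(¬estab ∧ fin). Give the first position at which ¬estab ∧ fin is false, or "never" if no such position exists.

At position 0 the labels are {estab, fin, rst}, so ¬estab ∧ fin is false there. This is the first violation.

0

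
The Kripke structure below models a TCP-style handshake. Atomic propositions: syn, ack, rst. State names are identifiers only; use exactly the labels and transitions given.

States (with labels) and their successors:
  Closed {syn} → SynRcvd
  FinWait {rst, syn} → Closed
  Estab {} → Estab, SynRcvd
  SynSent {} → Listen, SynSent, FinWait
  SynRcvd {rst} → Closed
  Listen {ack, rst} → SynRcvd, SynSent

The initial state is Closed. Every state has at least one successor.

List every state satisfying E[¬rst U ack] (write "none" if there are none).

{SynSent, Listen}

States satisfying ¬rst: {Closed, Estab, SynSent}.
States satisfying ack: {Listen}.
States satisfying E[¬rst U ack]: {SynSent, Listen}.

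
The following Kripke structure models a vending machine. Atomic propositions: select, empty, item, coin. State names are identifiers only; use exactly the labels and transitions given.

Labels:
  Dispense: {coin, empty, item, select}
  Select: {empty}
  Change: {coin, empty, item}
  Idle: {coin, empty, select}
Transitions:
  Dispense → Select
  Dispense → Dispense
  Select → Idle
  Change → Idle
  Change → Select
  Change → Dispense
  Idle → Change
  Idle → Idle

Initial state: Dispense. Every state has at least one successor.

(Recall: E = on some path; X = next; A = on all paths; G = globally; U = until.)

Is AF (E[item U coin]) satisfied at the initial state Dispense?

States satisfying E[item U coin]: {Dispense, Change, Idle}.
States satisfying AF (E[item U coin]): {Dispense, Select, Change, Idle}.
Dispense ∈ Sat(AF (E[item U coin])).

Yes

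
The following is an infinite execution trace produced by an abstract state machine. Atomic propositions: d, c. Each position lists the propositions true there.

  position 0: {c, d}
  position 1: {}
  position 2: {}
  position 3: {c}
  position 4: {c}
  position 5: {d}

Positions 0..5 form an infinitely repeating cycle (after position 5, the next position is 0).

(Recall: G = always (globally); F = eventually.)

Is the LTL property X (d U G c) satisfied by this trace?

No

The position after 0 is 1; d U G c is false there.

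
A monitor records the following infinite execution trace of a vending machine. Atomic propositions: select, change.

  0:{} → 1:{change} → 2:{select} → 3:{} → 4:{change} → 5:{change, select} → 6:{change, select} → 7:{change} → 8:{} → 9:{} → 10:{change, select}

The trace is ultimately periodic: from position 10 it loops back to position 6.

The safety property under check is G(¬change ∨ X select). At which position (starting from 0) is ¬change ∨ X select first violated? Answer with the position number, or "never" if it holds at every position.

6

Check ¬change ∨ X select at each position in order: 0 ✓, 1 ✓, 2 ✓, 3 ✓, 4 ✓, 5 ✓.
At position 6 the labels are {change, select} and the next position 7 has {change}, so ¬change ∨ X select is false there. This is the first violation.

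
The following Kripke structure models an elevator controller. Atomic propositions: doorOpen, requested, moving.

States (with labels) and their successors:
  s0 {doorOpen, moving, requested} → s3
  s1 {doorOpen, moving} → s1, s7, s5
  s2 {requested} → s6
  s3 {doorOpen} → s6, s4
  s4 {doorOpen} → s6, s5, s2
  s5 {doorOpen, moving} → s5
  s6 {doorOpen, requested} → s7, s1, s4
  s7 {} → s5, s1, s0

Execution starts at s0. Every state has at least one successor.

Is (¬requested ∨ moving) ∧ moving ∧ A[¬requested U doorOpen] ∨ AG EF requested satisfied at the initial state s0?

Yes

States satisfying ¬requested: {s1, s3, s4, s5, s7}.
States satisfying ¬requested ∨ moving: {s0, s1, s3, s4, s5, s7}.
States satisfying (¬requested ∨ moving) ∧ moving: {s0, s1, s5}.
States satisfying doorOpen: {s0, s1, s3, s4, s5, s6}.
States satisfying A[¬requested U doorOpen]: {s0, s1, s3, s4, s5, s6, s7}.
States satisfying EF requested: {s0, s1, s2, s3, s4, s6, s7}.
States satisfying AG EF requested: ∅.
States satisfying (¬requested ∨ moving) ∧ moving ∧ A[¬requested U doorOpen] ∨ AG EF requested: {s0, s1, s5}.
s0 ∈ Sat((¬requested ∨ moving) ∧ moving ∧ A[¬requested U doorOpen] ∨ AG EF requested).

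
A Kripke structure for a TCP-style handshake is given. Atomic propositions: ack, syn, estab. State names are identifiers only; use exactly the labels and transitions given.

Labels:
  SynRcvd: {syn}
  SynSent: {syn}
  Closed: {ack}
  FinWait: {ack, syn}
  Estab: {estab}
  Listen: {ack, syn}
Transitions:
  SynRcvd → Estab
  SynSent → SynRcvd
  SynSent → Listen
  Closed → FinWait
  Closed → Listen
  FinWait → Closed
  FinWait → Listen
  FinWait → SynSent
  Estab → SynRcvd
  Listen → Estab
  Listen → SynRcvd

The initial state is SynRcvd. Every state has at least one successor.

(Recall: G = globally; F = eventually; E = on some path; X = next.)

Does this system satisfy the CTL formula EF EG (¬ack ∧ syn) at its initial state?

States satisfying EG (¬ack ∧ syn): ∅.
States satisfying EF EG (¬ack ∧ syn): ∅.
No suitable path/successor from SynRcvd witnesses the formula.
SynRcvd ∉ Sat(EF EG (¬ack ∧ syn)).

Violated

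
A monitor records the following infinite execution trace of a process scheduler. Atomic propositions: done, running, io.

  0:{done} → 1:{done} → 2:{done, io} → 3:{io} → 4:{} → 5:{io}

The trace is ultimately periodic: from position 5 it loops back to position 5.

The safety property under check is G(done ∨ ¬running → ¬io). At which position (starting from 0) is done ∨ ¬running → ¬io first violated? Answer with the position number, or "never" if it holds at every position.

Check done ∨ ¬running → ¬io at each position in order: 0 ✓, 1 ✓.
At position 2 the labels are {done, io}, so done ∨ ¬running → ¬io is false there. This is the first violation.

2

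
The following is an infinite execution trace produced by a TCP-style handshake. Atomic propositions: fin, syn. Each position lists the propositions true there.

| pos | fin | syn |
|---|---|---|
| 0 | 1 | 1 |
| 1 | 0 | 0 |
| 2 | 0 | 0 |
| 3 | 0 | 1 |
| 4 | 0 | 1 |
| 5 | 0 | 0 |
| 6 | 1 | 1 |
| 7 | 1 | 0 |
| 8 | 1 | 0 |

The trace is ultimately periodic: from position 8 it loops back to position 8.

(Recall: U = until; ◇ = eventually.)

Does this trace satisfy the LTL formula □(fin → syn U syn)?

fin → syn U syn must hold at every position from 0 onward. It fails at position 7, so □(fin → syn U syn) is false.
Positions where fin holds: 0, 6, 7, 8.
Check syn U syn at each: 0→ok, 6→ok, 7→fails, 8→fails.

No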